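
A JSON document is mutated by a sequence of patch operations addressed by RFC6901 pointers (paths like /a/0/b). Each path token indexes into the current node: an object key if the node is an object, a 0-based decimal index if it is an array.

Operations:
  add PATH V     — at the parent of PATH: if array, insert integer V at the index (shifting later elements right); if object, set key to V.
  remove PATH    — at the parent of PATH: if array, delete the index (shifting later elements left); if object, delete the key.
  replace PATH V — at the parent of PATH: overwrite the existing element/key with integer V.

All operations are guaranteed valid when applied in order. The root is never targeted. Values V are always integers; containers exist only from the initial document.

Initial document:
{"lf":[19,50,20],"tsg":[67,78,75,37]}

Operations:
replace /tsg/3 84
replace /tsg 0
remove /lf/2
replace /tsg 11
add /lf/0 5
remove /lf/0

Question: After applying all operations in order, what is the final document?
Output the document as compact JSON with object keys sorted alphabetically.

After op 1 (replace /tsg/3 84): {"lf":[19,50,20],"tsg":[67,78,75,84]}
After op 2 (replace /tsg 0): {"lf":[19,50,20],"tsg":0}
After op 3 (remove /lf/2): {"lf":[19,50],"tsg":0}
After op 4 (replace /tsg 11): {"lf":[19,50],"tsg":11}
After op 5 (add /lf/0 5): {"lf":[5,19,50],"tsg":11}
After op 6 (remove /lf/0): {"lf":[19,50],"tsg":11}

Answer: {"lf":[19,50],"tsg":11}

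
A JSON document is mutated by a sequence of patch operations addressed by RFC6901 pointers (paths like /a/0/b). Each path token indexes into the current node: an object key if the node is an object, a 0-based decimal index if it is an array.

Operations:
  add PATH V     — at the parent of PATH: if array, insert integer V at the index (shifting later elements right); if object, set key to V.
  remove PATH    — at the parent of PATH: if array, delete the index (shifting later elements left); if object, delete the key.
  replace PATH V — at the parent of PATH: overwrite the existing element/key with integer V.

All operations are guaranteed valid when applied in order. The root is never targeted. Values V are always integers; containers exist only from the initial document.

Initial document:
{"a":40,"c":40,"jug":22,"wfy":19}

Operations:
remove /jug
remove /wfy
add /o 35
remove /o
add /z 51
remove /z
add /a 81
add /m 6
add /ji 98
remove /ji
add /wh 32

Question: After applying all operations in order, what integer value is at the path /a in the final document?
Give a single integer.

After op 1 (remove /jug): {"a":40,"c":40,"wfy":19}
After op 2 (remove /wfy): {"a":40,"c":40}
After op 3 (add /o 35): {"a":40,"c":40,"o":35}
After op 4 (remove /o): {"a":40,"c":40}
After op 5 (add /z 51): {"a":40,"c":40,"z":51}
After op 6 (remove /z): {"a":40,"c":40}
After op 7 (add /a 81): {"a":81,"c":40}
After op 8 (add /m 6): {"a":81,"c":40,"m":6}
After op 9 (add /ji 98): {"a":81,"c":40,"ji":98,"m":6}
After op 10 (remove /ji): {"a":81,"c":40,"m":6}
After op 11 (add /wh 32): {"a":81,"c":40,"m":6,"wh":32}
Value at /a: 81

Answer: 81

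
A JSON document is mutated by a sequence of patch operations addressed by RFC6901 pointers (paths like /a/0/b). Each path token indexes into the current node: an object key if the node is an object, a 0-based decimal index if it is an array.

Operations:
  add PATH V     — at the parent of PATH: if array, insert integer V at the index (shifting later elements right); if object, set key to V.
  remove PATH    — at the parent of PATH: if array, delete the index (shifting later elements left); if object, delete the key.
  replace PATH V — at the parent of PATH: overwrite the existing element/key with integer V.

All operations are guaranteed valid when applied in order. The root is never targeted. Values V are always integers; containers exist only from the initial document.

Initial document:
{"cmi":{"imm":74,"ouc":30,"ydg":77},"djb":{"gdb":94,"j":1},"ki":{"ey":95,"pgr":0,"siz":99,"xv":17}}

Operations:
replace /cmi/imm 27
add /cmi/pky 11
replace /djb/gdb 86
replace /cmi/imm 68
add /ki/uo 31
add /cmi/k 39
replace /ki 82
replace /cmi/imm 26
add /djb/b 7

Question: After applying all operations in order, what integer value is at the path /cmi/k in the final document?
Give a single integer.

Answer: 39

Derivation:
After op 1 (replace /cmi/imm 27): {"cmi":{"imm":27,"ouc":30,"ydg":77},"djb":{"gdb":94,"j":1},"ki":{"ey":95,"pgr":0,"siz":99,"xv":17}}
After op 2 (add /cmi/pky 11): {"cmi":{"imm":27,"ouc":30,"pky":11,"ydg":77},"djb":{"gdb":94,"j":1},"ki":{"ey":95,"pgr":0,"siz":99,"xv":17}}
After op 3 (replace /djb/gdb 86): {"cmi":{"imm":27,"ouc":30,"pky":11,"ydg":77},"djb":{"gdb":86,"j":1},"ki":{"ey":95,"pgr":0,"siz":99,"xv":17}}
After op 4 (replace /cmi/imm 68): {"cmi":{"imm":68,"ouc":30,"pky":11,"ydg":77},"djb":{"gdb":86,"j":1},"ki":{"ey":95,"pgr":0,"siz":99,"xv":17}}
After op 5 (add /ki/uo 31): {"cmi":{"imm":68,"ouc":30,"pky":11,"ydg":77},"djb":{"gdb":86,"j":1},"ki":{"ey":95,"pgr":0,"siz":99,"uo":31,"xv":17}}
After op 6 (add /cmi/k 39): {"cmi":{"imm":68,"k":39,"ouc":30,"pky":11,"ydg":77},"djb":{"gdb":86,"j":1},"ki":{"ey":95,"pgr":0,"siz":99,"uo":31,"xv":17}}
After op 7 (replace /ki 82): {"cmi":{"imm":68,"k":39,"ouc":30,"pky":11,"ydg":77},"djb":{"gdb":86,"j":1},"ki":82}
After op 8 (replace /cmi/imm 26): {"cmi":{"imm":26,"k":39,"ouc":30,"pky":11,"ydg":77},"djb":{"gdb":86,"j":1},"ki":82}
After op 9 (add /djb/b 7): {"cmi":{"imm":26,"k":39,"ouc":30,"pky":11,"ydg":77},"djb":{"b":7,"gdb":86,"j":1},"ki":82}
Value at /cmi/k: 39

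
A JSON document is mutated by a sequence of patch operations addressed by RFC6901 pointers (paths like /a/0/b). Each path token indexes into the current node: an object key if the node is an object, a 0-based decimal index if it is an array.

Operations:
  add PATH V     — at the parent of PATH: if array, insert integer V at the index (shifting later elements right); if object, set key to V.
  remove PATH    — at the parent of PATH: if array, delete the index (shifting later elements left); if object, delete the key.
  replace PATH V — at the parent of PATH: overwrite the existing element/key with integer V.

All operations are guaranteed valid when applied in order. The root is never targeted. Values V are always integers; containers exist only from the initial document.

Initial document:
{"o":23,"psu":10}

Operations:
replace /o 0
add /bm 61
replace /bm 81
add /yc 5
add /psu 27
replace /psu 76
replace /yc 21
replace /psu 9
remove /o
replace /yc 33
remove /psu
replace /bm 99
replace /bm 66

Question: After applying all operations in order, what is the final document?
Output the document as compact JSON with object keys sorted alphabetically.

Answer: {"bm":66,"yc":33}

Derivation:
After op 1 (replace /o 0): {"o":0,"psu":10}
After op 2 (add /bm 61): {"bm":61,"o":0,"psu":10}
After op 3 (replace /bm 81): {"bm":81,"o":0,"psu":10}
After op 4 (add /yc 5): {"bm":81,"o":0,"psu":10,"yc":5}
After op 5 (add /psu 27): {"bm":81,"o":0,"psu":27,"yc":5}
After op 6 (replace /psu 76): {"bm":81,"o":0,"psu":76,"yc":5}
After op 7 (replace /yc 21): {"bm":81,"o":0,"psu":76,"yc":21}
After op 8 (replace /psu 9): {"bm":81,"o":0,"psu":9,"yc":21}
After op 9 (remove /o): {"bm":81,"psu":9,"yc":21}
After op 10 (replace /yc 33): {"bm":81,"psu":9,"yc":33}
After op 11 (remove /psu): {"bm":81,"yc":33}
After op 12 (replace /bm 99): {"bm":99,"yc":33}
After op 13 (replace /bm 66): {"bm":66,"yc":33}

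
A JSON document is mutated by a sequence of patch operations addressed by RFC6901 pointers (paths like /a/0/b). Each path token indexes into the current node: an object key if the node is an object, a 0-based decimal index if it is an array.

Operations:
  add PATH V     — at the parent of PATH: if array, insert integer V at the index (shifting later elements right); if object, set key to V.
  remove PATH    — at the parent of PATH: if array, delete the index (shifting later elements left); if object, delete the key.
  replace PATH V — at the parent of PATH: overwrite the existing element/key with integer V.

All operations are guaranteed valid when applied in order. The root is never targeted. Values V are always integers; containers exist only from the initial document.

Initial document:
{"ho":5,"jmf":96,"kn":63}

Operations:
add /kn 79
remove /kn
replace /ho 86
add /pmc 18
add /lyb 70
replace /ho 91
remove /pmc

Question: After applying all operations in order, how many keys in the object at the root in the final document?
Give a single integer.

After op 1 (add /kn 79): {"ho":5,"jmf":96,"kn":79}
After op 2 (remove /kn): {"ho":5,"jmf":96}
After op 3 (replace /ho 86): {"ho":86,"jmf":96}
After op 4 (add /pmc 18): {"ho":86,"jmf":96,"pmc":18}
After op 5 (add /lyb 70): {"ho":86,"jmf":96,"lyb":70,"pmc":18}
After op 6 (replace /ho 91): {"ho":91,"jmf":96,"lyb":70,"pmc":18}
After op 7 (remove /pmc): {"ho":91,"jmf":96,"lyb":70}
Size at the root: 3

Answer: 3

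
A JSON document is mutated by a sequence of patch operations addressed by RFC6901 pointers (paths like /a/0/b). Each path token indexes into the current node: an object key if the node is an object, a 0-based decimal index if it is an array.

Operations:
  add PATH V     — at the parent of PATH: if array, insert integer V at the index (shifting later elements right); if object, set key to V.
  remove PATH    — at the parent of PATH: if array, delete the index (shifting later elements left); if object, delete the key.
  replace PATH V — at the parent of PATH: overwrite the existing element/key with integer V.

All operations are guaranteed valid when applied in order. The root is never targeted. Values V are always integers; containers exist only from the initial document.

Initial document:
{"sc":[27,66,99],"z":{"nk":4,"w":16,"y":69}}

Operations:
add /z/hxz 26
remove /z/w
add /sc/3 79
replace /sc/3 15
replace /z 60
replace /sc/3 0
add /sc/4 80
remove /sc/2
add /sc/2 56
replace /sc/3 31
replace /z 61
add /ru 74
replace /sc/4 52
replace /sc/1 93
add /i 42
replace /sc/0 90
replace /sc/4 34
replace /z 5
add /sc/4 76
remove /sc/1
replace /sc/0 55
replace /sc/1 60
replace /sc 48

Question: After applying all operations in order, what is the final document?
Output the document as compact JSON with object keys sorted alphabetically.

Answer: {"i":42,"ru":74,"sc":48,"z":5}

Derivation:
After op 1 (add /z/hxz 26): {"sc":[27,66,99],"z":{"hxz":26,"nk":4,"w":16,"y":69}}
After op 2 (remove /z/w): {"sc":[27,66,99],"z":{"hxz":26,"nk":4,"y":69}}
After op 3 (add /sc/3 79): {"sc":[27,66,99,79],"z":{"hxz":26,"nk":4,"y":69}}
After op 4 (replace /sc/3 15): {"sc":[27,66,99,15],"z":{"hxz":26,"nk":4,"y":69}}
After op 5 (replace /z 60): {"sc":[27,66,99,15],"z":60}
After op 6 (replace /sc/3 0): {"sc":[27,66,99,0],"z":60}
After op 7 (add /sc/4 80): {"sc":[27,66,99,0,80],"z":60}
After op 8 (remove /sc/2): {"sc":[27,66,0,80],"z":60}
After op 9 (add /sc/2 56): {"sc":[27,66,56,0,80],"z":60}
After op 10 (replace /sc/3 31): {"sc":[27,66,56,31,80],"z":60}
After op 11 (replace /z 61): {"sc":[27,66,56,31,80],"z":61}
After op 12 (add /ru 74): {"ru":74,"sc":[27,66,56,31,80],"z":61}
After op 13 (replace /sc/4 52): {"ru":74,"sc":[27,66,56,31,52],"z":61}
After op 14 (replace /sc/1 93): {"ru":74,"sc":[27,93,56,31,52],"z":61}
After op 15 (add /i 42): {"i":42,"ru":74,"sc":[27,93,56,31,52],"z":61}
After op 16 (replace /sc/0 90): {"i":42,"ru":74,"sc":[90,93,56,31,52],"z":61}
After op 17 (replace /sc/4 34): {"i":42,"ru":74,"sc":[90,93,56,31,34],"z":61}
After op 18 (replace /z 5): {"i":42,"ru":74,"sc":[90,93,56,31,34],"z":5}
After op 19 (add /sc/4 76): {"i":42,"ru":74,"sc":[90,93,56,31,76,34],"z":5}
After op 20 (remove /sc/1): {"i":42,"ru":74,"sc":[90,56,31,76,34],"z":5}
After op 21 (replace /sc/0 55): {"i":42,"ru":74,"sc":[55,56,31,76,34],"z":5}
After op 22 (replace /sc/1 60): {"i":42,"ru":74,"sc":[55,60,31,76,34],"z":5}
After op 23 (replace /sc 48): {"i":42,"ru":74,"sc":48,"z":5}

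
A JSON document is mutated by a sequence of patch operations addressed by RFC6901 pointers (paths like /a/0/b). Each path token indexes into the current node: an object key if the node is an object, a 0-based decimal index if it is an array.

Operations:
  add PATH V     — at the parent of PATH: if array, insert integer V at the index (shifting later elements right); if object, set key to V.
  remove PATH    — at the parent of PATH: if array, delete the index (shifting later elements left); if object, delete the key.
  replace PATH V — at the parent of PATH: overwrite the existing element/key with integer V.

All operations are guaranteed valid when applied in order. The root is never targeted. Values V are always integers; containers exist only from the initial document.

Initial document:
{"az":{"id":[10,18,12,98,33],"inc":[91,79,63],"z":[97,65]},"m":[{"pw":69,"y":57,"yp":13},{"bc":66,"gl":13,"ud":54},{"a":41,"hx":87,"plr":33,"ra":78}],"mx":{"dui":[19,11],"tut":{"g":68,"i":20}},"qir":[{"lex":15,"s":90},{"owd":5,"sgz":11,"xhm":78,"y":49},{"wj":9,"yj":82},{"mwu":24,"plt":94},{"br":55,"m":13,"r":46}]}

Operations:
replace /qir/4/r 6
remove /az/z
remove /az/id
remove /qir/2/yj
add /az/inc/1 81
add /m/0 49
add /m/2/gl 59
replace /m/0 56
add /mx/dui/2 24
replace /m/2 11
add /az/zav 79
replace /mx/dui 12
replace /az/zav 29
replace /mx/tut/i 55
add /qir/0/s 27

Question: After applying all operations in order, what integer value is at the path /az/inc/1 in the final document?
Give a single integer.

After op 1 (replace /qir/4/r 6): {"az":{"id":[10,18,12,98,33],"inc":[91,79,63],"z":[97,65]},"m":[{"pw":69,"y":57,"yp":13},{"bc":66,"gl":13,"ud":54},{"a":41,"hx":87,"plr":33,"ra":78}],"mx":{"dui":[19,11],"tut":{"g":68,"i":20}},"qir":[{"lex":15,"s":90},{"owd":5,"sgz":11,"xhm":78,"y":49},{"wj":9,"yj":82},{"mwu":24,"plt":94},{"br":55,"m":13,"r":6}]}
After op 2 (remove /az/z): {"az":{"id":[10,18,12,98,33],"inc":[91,79,63]},"m":[{"pw":69,"y":57,"yp":13},{"bc":66,"gl":13,"ud":54},{"a":41,"hx":87,"plr":33,"ra":78}],"mx":{"dui":[19,11],"tut":{"g":68,"i":20}},"qir":[{"lex":15,"s":90},{"owd":5,"sgz":11,"xhm":78,"y":49},{"wj":9,"yj":82},{"mwu":24,"plt":94},{"br":55,"m":13,"r":6}]}
After op 3 (remove /az/id): {"az":{"inc":[91,79,63]},"m":[{"pw":69,"y":57,"yp":13},{"bc":66,"gl":13,"ud":54},{"a":41,"hx":87,"plr":33,"ra":78}],"mx":{"dui":[19,11],"tut":{"g":68,"i":20}},"qir":[{"lex":15,"s":90},{"owd":5,"sgz":11,"xhm":78,"y":49},{"wj":9,"yj":82},{"mwu":24,"plt":94},{"br":55,"m":13,"r":6}]}
After op 4 (remove /qir/2/yj): {"az":{"inc":[91,79,63]},"m":[{"pw":69,"y":57,"yp":13},{"bc":66,"gl":13,"ud":54},{"a":41,"hx":87,"plr":33,"ra":78}],"mx":{"dui":[19,11],"tut":{"g":68,"i":20}},"qir":[{"lex":15,"s":90},{"owd":5,"sgz":11,"xhm":78,"y":49},{"wj":9},{"mwu":24,"plt":94},{"br":55,"m":13,"r":6}]}
After op 5 (add /az/inc/1 81): {"az":{"inc":[91,81,79,63]},"m":[{"pw":69,"y":57,"yp":13},{"bc":66,"gl":13,"ud":54},{"a":41,"hx":87,"plr":33,"ra":78}],"mx":{"dui":[19,11],"tut":{"g":68,"i":20}},"qir":[{"lex":15,"s":90},{"owd":5,"sgz":11,"xhm":78,"y":49},{"wj":9},{"mwu":24,"plt":94},{"br":55,"m":13,"r":6}]}
After op 6 (add /m/0 49): {"az":{"inc":[91,81,79,63]},"m":[49,{"pw":69,"y":57,"yp":13},{"bc":66,"gl":13,"ud":54},{"a":41,"hx":87,"plr":33,"ra":78}],"mx":{"dui":[19,11],"tut":{"g":68,"i":20}},"qir":[{"lex":15,"s":90},{"owd":5,"sgz":11,"xhm":78,"y":49},{"wj":9},{"mwu":24,"plt":94},{"br":55,"m":13,"r":6}]}
After op 7 (add /m/2/gl 59): {"az":{"inc":[91,81,79,63]},"m":[49,{"pw":69,"y":57,"yp":13},{"bc":66,"gl":59,"ud":54},{"a":41,"hx":87,"plr":33,"ra":78}],"mx":{"dui":[19,11],"tut":{"g":68,"i":20}},"qir":[{"lex":15,"s":90},{"owd":5,"sgz":11,"xhm":78,"y":49},{"wj":9},{"mwu":24,"plt":94},{"br":55,"m":13,"r":6}]}
After op 8 (replace /m/0 56): {"az":{"inc":[91,81,79,63]},"m":[56,{"pw":69,"y":57,"yp":13},{"bc":66,"gl":59,"ud":54},{"a":41,"hx":87,"plr":33,"ra":78}],"mx":{"dui":[19,11],"tut":{"g":68,"i":20}},"qir":[{"lex":15,"s":90},{"owd":5,"sgz":11,"xhm":78,"y":49},{"wj":9},{"mwu":24,"plt":94},{"br":55,"m":13,"r":6}]}
After op 9 (add /mx/dui/2 24): {"az":{"inc":[91,81,79,63]},"m":[56,{"pw":69,"y":57,"yp":13},{"bc":66,"gl":59,"ud":54},{"a":41,"hx":87,"plr":33,"ra":78}],"mx":{"dui":[19,11,24],"tut":{"g":68,"i":20}},"qir":[{"lex":15,"s":90},{"owd":5,"sgz":11,"xhm":78,"y":49},{"wj":9},{"mwu":24,"plt":94},{"br":55,"m":13,"r":6}]}
After op 10 (replace /m/2 11): {"az":{"inc":[91,81,79,63]},"m":[56,{"pw":69,"y":57,"yp":13},11,{"a":41,"hx":87,"plr":33,"ra":78}],"mx":{"dui":[19,11,24],"tut":{"g":68,"i":20}},"qir":[{"lex":15,"s":90},{"owd":5,"sgz":11,"xhm":78,"y":49},{"wj":9},{"mwu":24,"plt":94},{"br":55,"m":13,"r":6}]}
After op 11 (add /az/zav 79): {"az":{"inc":[91,81,79,63],"zav":79},"m":[56,{"pw":69,"y":57,"yp":13},11,{"a":41,"hx":87,"plr":33,"ra":78}],"mx":{"dui":[19,11,24],"tut":{"g":68,"i":20}},"qir":[{"lex":15,"s":90},{"owd":5,"sgz":11,"xhm":78,"y":49},{"wj":9},{"mwu":24,"plt":94},{"br":55,"m":13,"r":6}]}
After op 12 (replace /mx/dui 12): {"az":{"inc":[91,81,79,63],"zav":79},"m":[56,{"pw":69,"y":57,"yp":13},11,{"a":41,"hx":87,"plr":33,"ra":78}],"mx":{"dui":12,"tut":{"g":68,"i":20}},"qir":[{"lex":15,"s":90},{"owd":5,"sgz":11,"xhm":78,"y":49},{"wj":9},{"mwu":24,"plt":94},{"br":55,"m":13,"r":6}]}
After op 13 (replace /az/zav 29): {"az":{"inc":[91,81,79,63],"zav":29},"m":[56,{"pw":69,"y":57,"yp":13},11,{"a":41,"hx":87,"plr":33,"ra":78}],"mx":{"dui":12,"tut":{"g":68,"i":20}},"qir":[{"lex":15,"s":90},{"owd":5,"sgz":11,"xhm":78,"y":49},{"wj":9},{"mwu":24,"plt":94},{"br":55,"m":13,"r":6}]}
After op 14 (replace /mx/tut/i 55): {"az":{"inc":[91,81,79,63],"zav":29},"m":[56,{"pw":69,"y":57,"yp":13},11,{"a":41,"hx":87,"plr":33,"ra":78}],"mx":{"dui":12,"tut":{"g":68,"i":55}},"qir":[{"lex":15,"s":90},{"owd":5,"sgz":11,"xhm":78,"y":49},{"wj":9},{"mwu":24,"plt":94},{"br":55,"m":13,"r":6}]}
After op 15 (add /qir/0/s 27): {"az":{"inc":[91,81,79,63],"zav":29},"m":[56,{"pw":69,"y":57,"yp":13},11,{"a":41,"hx":87,"plr":33,"ra":78}],"mx":{"dui":12,"tut":{"g":68,"i":55}},"qir":[{"lex":15,"s":27},{"owd":5,"sgz":11,"xhm":78,"y":49},{"wj":9},{"mwu":24,"plt":94},{"br":55,"m":13,"r":6}]}
Value at /az/inc/1: 81

Answer: 81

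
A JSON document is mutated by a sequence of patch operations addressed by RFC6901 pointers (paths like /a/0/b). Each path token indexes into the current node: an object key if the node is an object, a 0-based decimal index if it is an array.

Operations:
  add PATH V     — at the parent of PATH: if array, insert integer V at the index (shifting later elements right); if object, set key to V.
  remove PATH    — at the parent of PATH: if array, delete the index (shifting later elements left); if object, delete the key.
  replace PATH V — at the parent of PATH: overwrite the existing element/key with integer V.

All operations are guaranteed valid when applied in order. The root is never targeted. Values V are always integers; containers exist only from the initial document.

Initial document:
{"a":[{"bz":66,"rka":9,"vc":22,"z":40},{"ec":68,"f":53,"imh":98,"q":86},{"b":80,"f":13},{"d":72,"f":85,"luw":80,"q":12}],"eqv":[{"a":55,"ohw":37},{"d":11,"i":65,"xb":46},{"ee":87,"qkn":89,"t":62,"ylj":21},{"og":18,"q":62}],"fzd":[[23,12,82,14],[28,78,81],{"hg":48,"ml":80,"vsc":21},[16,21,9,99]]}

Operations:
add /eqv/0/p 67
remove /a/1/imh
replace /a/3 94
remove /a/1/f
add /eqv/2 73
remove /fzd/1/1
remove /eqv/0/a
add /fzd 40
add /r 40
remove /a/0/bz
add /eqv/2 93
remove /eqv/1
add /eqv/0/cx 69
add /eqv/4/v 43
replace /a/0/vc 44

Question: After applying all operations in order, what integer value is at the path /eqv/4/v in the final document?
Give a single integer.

Answer: 43

Derivation:
After op 1 (add /eqv/0/p 67): {"a":[{"bz":66,"rka":9,"vc":22,"z":40},{"ec":68,"f":53,"imh":98,"q":86},{"b":80,"f":13},{"d":72,"f":85,"luw":80,"q":12}],"eqv":[{"a":55,"ohw":37,"p":67},{"d":11,"i":65,"xb":46},{"ee":87,"qkn":89,"t":62,"ylj":21},{"og":18,"q":62}],"fzd":[[23,12,82,14],[28,78,81],{"hg":48,"ml":80,"vsc":21},[16,21,9,99]]}
After op 2 (remove /a/1/imh): {"a":[{"bz":66,"rka":9,"vc":22,"z":40},{"ec":68,"f":53,"q":86},{"b":80,"f":13},{"d":72,"f":85,"luw":80,"q":12}],"eqv":[{"a":55,"ohw":37,"p":67},{"d":11,"i":65,"xb":46},{"ee":87,"qkn":89,"t":62,"ylj":21},{"og":18,"q":62}],"fzd":[[23,12,82,14],[28,78,81],{"hg":48,"ml":80,"vsc":21},[16,21,9,99]]}
After op 3 (replace /a/3 94): {"a":[{"bz":66,"rka":9,"vc":22,"z":40},{"ec":68,"f":53,"q":86},{"b":80,"f":13},94],"eqv":[{"a":55,"ohw":37,"p":67},{"d":11,"i":65,"xb":46},{"ee":87,"qkn":89,"t":62,"ylj":21},{"og":18,"q":62}],"fzd":[[23,12,82,14],[28,78,81],{"hg":48,"ml":80,"vsc":21},[16,21,9,99]]}
After op 4 (remove /a/1/f): {"a":[{"bz":66,"rka":9,"vc":22,"z":40},{"ec":68,"q":86},{"b":80,"f":13},94],"eqv":[{"a":55,"ohw":37,"p":67},{"d":11,"i":65,"xb":46},{"ee":87,"qkn":89,"t":62,"ylj":21},{"og":18,"q":62}],"fzd":[[23,12,82,14],[28,78,81],{"hg":48,"ml":80,"vsc":21},[16,21,9,99]]}
After op 5 (add /eqv/2 73): {"a":[{"bz":66,"rka":9,"vc":22,"z":40},{"ec":68,"q":86},{"b":80,"f":13},94],"eqv":[{"a":55,"ohw":37,"p":67},{"d":11,"i":65,"xb":46},73,{"ee":87,"qkn":89,"t":62,"ylj":21},{"og":18,"q":62}],"fzd":[[23,12,82,14],[28,78,81],{"hg":48,"ml":80,"vsc":21},[16,21,9,99]]}
After op 6 (remove /fzd/1/1): {"a":[{"bz":66,"rka":9,"vc":22,"z":40},{"ec":68,"q":86},{"b":80,"f":13},94],"eqv":[{"a":55,"ohw":37,"p":67},{"d":11,"i":65,"xb":46},73,{"ee":87,"qkn":89,"t":62,"ylj":21},{"og":18,"q":62}],"fzd":[[23,12,82,14],[28,81],{"hg":48,"ml":80,"vsc":21},[16,21,9,99]]}
After op 7 (remove /eqv/0/a): {"a":[{"bz":66,"rka":9,"vc":22,"z":40},{"ec":68,"q":86},{"b":80,"f":13},94],"eqv":[{"ohw":37,"p":67},{"d":11,"i":65,"xb":46},73,{"ee":87,"qkn":89,"t":62,"ylj":21},{"og":18,"q":62}],"fzd":[[23,12,82,14],[28,81],{"hg":48,"ml":80,"vsc":21},[16,21,9,99]]}
After op 8 (add /fzd 40): {"a":[{"bz":66,"rka":9,"vc":22,"z":40},{"ec":68,"q":86},{"b":80,"f":13},94],"eqv":[{"ohw":37,"p":67},{"d":11,"i":65,"xb":46},73,{"ee":87,"qkn":89,"t":62,"ylj":21},{"og":18,"q":62}],"fzd":40}
After op 9 (add /r 40): {"a":[{"bz":66,"rka":9,"vc":22,"z":40},{"ec":68,"q":86},{"b":80,"f":13},94],"eqv":[{"ohw":37,"p":67},{"d":11,"i":65,"xb":46},73,{"ee":87,"qkn":89,"t":62,"ylj":21},{"og":18,"q":62}],"fzd":40,"r":40}
After op 10 (remove /a/0/bz): {"a":[{"rka":9,"vc":22,"z":40},{"ec":68,"q":86},{"b":80,"f":13},94],"eqv":[{"ohw":37,"p":67},{"d":11,"i":65,"xb":46},73,{"ee":87,"qkn":89,"t":62,"ylj":21},{"og":18,"q":62}],"fzd":40,"r":40}
After op 11 (add /eqv/2 93): {"a":[{"rka":9,"vc":22,"z":40},{"ec":68,"q":86},{"b":80,"f":13},94],"eqv":[{"ohw":37,"p":67},{"d":11,"i":65,"xb":46},93,73,{"ee":87,"qkn":89,"t":62,"ylj":21},{"og":18,"q":62}],"fzd":40,"r":40}
After op 12 (remove /eqv/1): {"a":[{"rka":9,"vc":22,"z":40},{"ec":68,"q":86},{"b":80,"f":13},94],"eqv":[{"ohw":37,"p":67},93,73,{"ee":87,"qkn":89,"t":62,"ylj":21},{"og":18,"q":62}],"fzd":40,"r":40}
After op 13 (add /eqv/0/cx 69): {"a":[{"rka":9,"vc":22,"z":40},{"ec":68,"q":86},{"b":80,"f":13},94],"eqv":[{"cx":69,"ohw":37,"p":67},93,73,{"ee":87,"qkn":89,"t":62,"ylj":21},{"og":18,"q":62}],"fzd":40,"r":40}
After op 14 (add /eqv/4/v 43): {"a":[{"rka":9,"vc":22,"z":40},{"ec":68,"q":86},{"b":80,"f":13},94],"eqv":[{"cx":69,"ohw":37,"p":67},93,73,{"ee":87,"qkn":89,"t":62,"ylj":21},{"og":18,"q":62,"v":43}],"fzd":40,"r":40}
After op 15 (replace /a/0/vc 44): {"a":[{"rka":9,"vc":44,"z":40},{"ec":68,"q":86},{"b":80,"f":13},94],"eqv":[{"cx":69,"ohw":37,"p":67},93,73,{"ee":87,"qkn":89,"t":62,"ylj":21},{"og":18,"q":62,"v":43}],"fzd":40,"r":40}
Value at /eqv/4/v: 43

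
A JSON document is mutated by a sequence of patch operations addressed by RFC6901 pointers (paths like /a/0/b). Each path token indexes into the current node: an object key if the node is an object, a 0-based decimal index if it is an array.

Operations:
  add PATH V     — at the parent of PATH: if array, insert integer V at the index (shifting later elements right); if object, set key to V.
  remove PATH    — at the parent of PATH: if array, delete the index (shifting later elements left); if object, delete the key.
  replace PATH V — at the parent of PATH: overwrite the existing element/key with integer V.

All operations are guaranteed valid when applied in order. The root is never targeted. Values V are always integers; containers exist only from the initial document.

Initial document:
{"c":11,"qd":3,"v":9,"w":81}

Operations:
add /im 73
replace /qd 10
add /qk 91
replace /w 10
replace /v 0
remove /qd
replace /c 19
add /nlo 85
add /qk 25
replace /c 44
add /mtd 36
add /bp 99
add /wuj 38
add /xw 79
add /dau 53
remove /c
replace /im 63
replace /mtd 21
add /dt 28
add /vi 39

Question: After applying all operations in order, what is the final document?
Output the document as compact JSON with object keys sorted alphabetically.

Answer: {"bp":99,"dau":53,"dt":28,"im":63,"mtd":21,"nlo":85,"qk":25,"v":0,"vi":39,"w":10,"wuj":38,"xw":79}

Derivation:
After op 1 (add /im 73): {"c":11,"im":73,"qd":3,"v":9,"w":81}
After op 2 (replace /qd 10): {"c":11,"im":73,"qd":10,"v":9,"w":81}
After op 3 (add /qk 91): {"c":11,"im":73,"qd":10,"qk":91,"v":9,"w":81}
After op 4 (replace /w 10): {"c":11,"im":73,"qd":10,"qk":91,"v":9,"w":10}
After op 5 (replace /v 0): {"c":11,"im":73,"qd":10,"qk":91,"v":0,"w":10}
After op 6 (remove /qd): {"c":11,"im":73,"qk":91,"v":0,"w":10}
After op 7 (replace /c 19): {"c":19,"im":73,"qk":91,"v":0,"w":10}
After op 8 (add /nlo 85): {"c":19,"im":73,"nlo":85,"qk":91,"v":0,"w":10}
After op 9 (add /qk 25): {"c":19,"im":73,"nlo":85,"qk":25,"v":0,"w":10}
After op 10 (replace /c 44): {"c":44,"im":73,"nlo":85,"qk":25,"v":0,"w":10}
After op 11 (add /mtd 36): {"c":44,"im":73,"mtd":36,"nlo":85,"qk":25,"v":0,"w":10}
After op 12 (add /bp 99): {"bp":99,"c":44,"im":73,"mtd":36,"nlo":85,"qk":25,"v":0,"w":10}
After op 13 (add /wuj 38): {"bp":99,"c":44,"im":73,"mtd":36,"nlo":85,"qk":25,"v":0,"w":10,"wuj":38}
After op 14 (add /xw 79): {"bp":99,"c":44,"im":73,"mtd":36,"nlo":85,"qk":25,"v":0,"w":10,"wuj":38,"xw":79}
After op 15 (add /dau 53): {"bp":99,"c":44,"dau":53,"im":73,"mtd":36,"nlo":85,"qk":25,"v":0,"w":10,"wuj":38,"xw":79}
After op 16 (remove /c): {"bp":99,"dau":53,"im":73,"mtd":36,"nlo":85,"qk":25,"v":0,"w":10,"wuj":38,"xw":79}
After op 17 (replace /im 63): {"bp":99,"dau":53,"im":63,"mtd":36,"nlo":85,"qk":25,"v":0,"w":10,"wuj":38,"xw":79}
After op 18 (replace /mtd 21): {"bp":99,"dau":53,"im":63,"mtd":21,"nlo":85,"qk":25,"v":0,"w":10,"wuj":38,"xw":79}
After op 19 (add /dt 28): {"bp":99,"dau":53,"dt":28,"im":63,"mtd":21,"nlo":85,"qk":25,"v":0,"w":10,"wuj":38,"xw":79}
After op 20 (add /vi 39): {"bp":99,"dau":53,"dt":28,"im":63,"mtd":21,"nlo":85,"qk":25,"v":0,"vi":39,"w":10,"wuj":38,"xw":79}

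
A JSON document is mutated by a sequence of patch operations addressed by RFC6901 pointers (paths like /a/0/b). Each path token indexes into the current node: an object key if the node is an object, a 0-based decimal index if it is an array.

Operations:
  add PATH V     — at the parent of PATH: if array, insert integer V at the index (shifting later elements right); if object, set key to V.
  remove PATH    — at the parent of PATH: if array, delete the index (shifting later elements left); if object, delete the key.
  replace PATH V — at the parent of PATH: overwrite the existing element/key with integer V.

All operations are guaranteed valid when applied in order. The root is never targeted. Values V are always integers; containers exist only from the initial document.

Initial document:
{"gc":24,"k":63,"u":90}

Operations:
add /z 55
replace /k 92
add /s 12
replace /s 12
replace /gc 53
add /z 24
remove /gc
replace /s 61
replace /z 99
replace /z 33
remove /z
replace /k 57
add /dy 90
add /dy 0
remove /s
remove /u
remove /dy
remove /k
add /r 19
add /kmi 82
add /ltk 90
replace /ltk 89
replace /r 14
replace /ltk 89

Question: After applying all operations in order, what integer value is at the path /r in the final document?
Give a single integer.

After op 1 (add /z 55): {"gc":24,"k":63,"u":90,"z":55}
After op 2 (replace /k 92): {"gc":24,"k":92,"u":90,"z":55}
After op 3 (add /s 12): {"gc":24,"k":92,"s":12,"u":90,"z":55}
After op 4 (replace /s 12): {"gc":24,"k":92,"s":12,"u":90,"z":55}
After op 5 (replace /gc 53): {"gc":53,"k":92,"s":12,"u":90,"z":55}
After op 6 (add /z 24): {"gc":53,"k":92,"s":12,"u":90,"z":24}
After op 7 (remove /gc): {"k":92,"s":12,"u":90,"z":24}
After op 8 (replace /s 61): {"k":92,"s":61,"u":90,"z":24}
After op 9 (replace /z 99): {"k":92,"s":61,"u":90,"z":99}
After op 10 (replace /z 33): {"k":92,"s":61,"u":90,"z":33}
After op 11 (remove /z): {"k":92,"s":61,"u":90}
After op 12 (replace /k 57): {"k":57,"s":61,"u":90}
After op 13 (add /dy 90): {"dy":90,"k":57,"s":61,"u":90}
After op 14 (add /dy 0): {"dy":0,"k":57,"s":61,"u":90}
After op 15 (remove /s): {"dy":0,"k":57,"u":90}
After op 16 (remove /u): {"dy":0,"k":57}
After op 17 (remove /dy): {"k":57}
After op 18 (remove /k): {}
After op 19 (add /r 19): {"r":19}
After op 20 (add /kmi 82): {"kmi":82,"r":19}
After op 21 (add /ltk 90): {"kmi":82,"ltk":90,"r":19}
After op 22 (replace /ltk 89): {"kmi":82,"ltk":89,"r":19}
After op 23 (replace /r 14): {"kmi":82,"ltk":89,"r":14}
After op 24 (replace /ltk 89): {"kmi":82,"ltk":89,"r":14}
Value at /r: 14

Answer: 14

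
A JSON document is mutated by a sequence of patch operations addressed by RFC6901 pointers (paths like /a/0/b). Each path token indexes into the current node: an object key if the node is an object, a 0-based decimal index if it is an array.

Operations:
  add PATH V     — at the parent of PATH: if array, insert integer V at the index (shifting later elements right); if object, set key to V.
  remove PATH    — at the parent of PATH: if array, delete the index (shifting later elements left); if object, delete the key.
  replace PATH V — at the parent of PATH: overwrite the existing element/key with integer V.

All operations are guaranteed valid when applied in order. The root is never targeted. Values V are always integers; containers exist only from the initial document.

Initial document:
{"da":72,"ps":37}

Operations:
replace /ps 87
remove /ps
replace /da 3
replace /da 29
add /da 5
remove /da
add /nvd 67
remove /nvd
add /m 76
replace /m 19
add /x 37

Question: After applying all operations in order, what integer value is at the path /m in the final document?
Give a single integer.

After op 1 (replace /ps 87): {"da":72,"ps":87}
After op 2 (remove /ps): {"da":72}
After op 3 (replace /da 3): {"da":3}
After op 4 (replace /da 29): {"da":29}
After op 5 (add /da 5): {"da":5}
After op 6 (remove /da): {}
After op 7 (add /nvd 67): {"nvd":67}
After op 8 (remove /nvd): {}
After op 9 (add /m 76): {"m":76}
After op 10 (replace /m 19): {"m":19}
After op 11 (add /x 37): {"m":19,"x":37}
Value at /m: 19

Answer: 19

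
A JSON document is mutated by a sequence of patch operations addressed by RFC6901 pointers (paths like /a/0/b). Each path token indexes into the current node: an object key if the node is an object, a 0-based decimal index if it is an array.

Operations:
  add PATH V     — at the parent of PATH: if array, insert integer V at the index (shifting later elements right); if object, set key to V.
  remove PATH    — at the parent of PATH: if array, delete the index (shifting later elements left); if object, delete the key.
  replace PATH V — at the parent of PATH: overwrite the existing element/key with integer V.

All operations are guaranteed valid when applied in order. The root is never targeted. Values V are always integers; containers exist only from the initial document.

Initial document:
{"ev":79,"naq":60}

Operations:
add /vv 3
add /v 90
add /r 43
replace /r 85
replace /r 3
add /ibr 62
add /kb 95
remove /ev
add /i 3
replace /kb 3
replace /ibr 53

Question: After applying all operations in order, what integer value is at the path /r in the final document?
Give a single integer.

After op 1 (add /vv 3): {"ev":79,"naq":60,"vv":3}
After op 2 (add /v 90): {"ev":79,"naq":60,"v":90,"vv":3}
After op 3 (add /r 43): {"ev":79,"naq":60,"r":43,"v":90,"vv":3}
After op 4 (replace /r 85): {"ev":79,"naq":60,"r":85,"v":90,"vv":3}
After op 5 (replace /r 3): {"ev":79,"naq":60,"r":3,"v":90,"vv":3}
After op 6 (add /ibr 62): {"ev":79,"ibr":62,"naq":60,"r":3,"v":90,"vv":3}
After op 7 (add /kb 95): {"ev":79,"ibr":62,"kb":95,"naq":60,"r":3,"v":90,"vv":3}
After op 8 (remove /ev): {"ibr":62,"kb":95,"naq":60,"r":3,"v":90,"vv":3}
After op 9 (add /i 3): {"i":3,"ibr":62,"kb":95,"naq":60,"r":3,"v":90,"vv":3}
After op 10 (replace /kb 3): {"i":3,"ibr":62,"kb":3,"naq":60,"r":3,"v":90,"vv":3}
After op 11 (replace /ibr 53): {"i":3,"ibr":53,"kb":3,"naq":60,"r":3,"v":90,"vv":3}
Value at /r: 3

Answer: 3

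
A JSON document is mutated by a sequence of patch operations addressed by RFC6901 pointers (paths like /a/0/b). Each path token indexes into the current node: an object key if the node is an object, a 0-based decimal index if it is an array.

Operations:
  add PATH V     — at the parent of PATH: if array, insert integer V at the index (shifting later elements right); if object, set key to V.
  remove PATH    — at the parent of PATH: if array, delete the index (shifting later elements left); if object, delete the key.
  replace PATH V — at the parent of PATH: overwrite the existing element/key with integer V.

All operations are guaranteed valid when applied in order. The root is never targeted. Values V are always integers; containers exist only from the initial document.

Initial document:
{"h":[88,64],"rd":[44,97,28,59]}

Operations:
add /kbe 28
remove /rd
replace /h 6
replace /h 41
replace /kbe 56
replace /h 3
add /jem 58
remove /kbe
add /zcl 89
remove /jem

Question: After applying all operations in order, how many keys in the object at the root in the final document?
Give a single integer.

After op 1 (add /kbe 28): {"h":[88,64],"kbe":28,"rd":[44,97,28,59]}
After op 2 (remove /rd): {"h":[88,64],"kbe":28}
After op 3 (replace /h 6): {"h":6,"kbe":28}
After op 4 (replace /h 41): {"h":41,"kbe":28}
After op 5 (replace /kbe 56): {"h":41,"kbe":56}
After op 6 (replace /h 3): {"h":3,"kbe":56}
After op 7 (add /jem 58): {"h":3,"jem":58,"kbe":56}
After op 8 (remove /kbe): {"h":3,"jem":58}
After op 9 (add /zcl 89): {"h":3,"jem":58,"zcl":89}
After op 10 (remove /jem): {"h":3,"zcl":89}
Size at the root: 2

Answer: 2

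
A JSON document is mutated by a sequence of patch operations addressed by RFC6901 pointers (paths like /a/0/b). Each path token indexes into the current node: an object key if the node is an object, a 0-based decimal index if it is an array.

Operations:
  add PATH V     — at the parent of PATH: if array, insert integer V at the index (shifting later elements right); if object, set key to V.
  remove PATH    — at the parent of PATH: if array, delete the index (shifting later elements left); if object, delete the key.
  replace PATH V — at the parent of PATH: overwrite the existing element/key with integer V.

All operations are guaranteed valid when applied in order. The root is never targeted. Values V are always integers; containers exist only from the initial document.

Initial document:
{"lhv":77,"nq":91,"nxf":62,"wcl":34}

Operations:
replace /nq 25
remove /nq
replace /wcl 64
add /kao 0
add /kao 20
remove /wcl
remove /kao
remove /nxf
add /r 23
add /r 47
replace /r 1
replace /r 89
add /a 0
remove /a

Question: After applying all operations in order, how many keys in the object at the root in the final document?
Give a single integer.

Answer: 2

Derivation:
After op 1 (replace /nq 25): {"lhv":77,"nq":25,"nxf":62,"wcl":34}
After op 2 (remove /nq): {"lhv":77,"nxf":62,"wcl":34}
After op 3 (replace /wcl 64): {"lhv":77,"nxf":62,"wcl":64}
After op 4 (add /kao 0): {"kao":0,"lhv":77,"nxf":62,"wcl":64}
After op 5 (add /kao 20): {"kao":20,"lhv":77,"nxf":62,"wcl":64}
After op 6 (remove /wcl): {"kao":20,"lhv":77,"nxf":62}
After op 7 (remove /kao): {"lhv":77,"nxf":62}
After op 8 (remove /nxf): {"lhv":77}
After op 9 (add /r 23): {"lhv":77,"r":23}
After op 10 (add /r 47): {"lhv":77,"r":47}
After op 11 (replace /r 1): {"lhv":77,"r":1}
After op 12 (replace /r 89): {"lhv":77,"r":89}
After op 13 (add /a 0): {"a":0,"lhv":77,"r":89}
After op 14 (remove /a): {"lhv":77,"r":89}
Size at the root: 2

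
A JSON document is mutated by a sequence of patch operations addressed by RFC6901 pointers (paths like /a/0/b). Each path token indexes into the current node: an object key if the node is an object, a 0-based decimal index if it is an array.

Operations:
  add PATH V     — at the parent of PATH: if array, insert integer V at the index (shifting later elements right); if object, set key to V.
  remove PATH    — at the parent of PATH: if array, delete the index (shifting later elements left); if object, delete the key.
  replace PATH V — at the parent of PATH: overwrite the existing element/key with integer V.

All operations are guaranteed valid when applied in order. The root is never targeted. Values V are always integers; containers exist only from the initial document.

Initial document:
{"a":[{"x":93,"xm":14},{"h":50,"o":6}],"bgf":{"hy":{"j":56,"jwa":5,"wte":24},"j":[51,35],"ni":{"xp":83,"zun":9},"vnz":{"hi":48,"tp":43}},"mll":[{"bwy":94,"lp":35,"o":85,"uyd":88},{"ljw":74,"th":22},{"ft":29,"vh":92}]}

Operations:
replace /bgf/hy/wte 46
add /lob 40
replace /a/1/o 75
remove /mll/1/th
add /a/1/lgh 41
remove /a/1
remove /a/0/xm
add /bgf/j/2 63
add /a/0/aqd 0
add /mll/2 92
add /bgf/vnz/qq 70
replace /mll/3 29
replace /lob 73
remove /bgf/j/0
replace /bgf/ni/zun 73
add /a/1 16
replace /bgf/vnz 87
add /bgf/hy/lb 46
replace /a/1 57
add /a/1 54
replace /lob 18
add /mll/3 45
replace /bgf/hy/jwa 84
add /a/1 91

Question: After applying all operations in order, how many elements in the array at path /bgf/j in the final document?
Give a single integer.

Answer: 2

Derivation:
After op 1 (replace /bgf/hy/wte 46): {"a":[{"x":93,"xm":14},{"h":50,"o":6}],"bgf":{"hy":{"j":56,"jwa":5,"wte":46},"j":[51,35],"ni":{"xp":83,"zun":9},"vnz":{"hi":48,"tp":43}},"mll":[{"bwy":94,"lp":35,"o":85,"uyd":88},{"ljw":74,"th":22},{"ft":29,"vh":92}]}
After op 2 (add /lob 40): {"a":[{"x":93,"xm":14},{"h":50,"o":6}],"bgf":{"hy":{"j":56,"jwa":5,"wte":46},"j":[51,35],"ni":{"xp":83,"zun":9},"vnz":{"hi":48,"tp":43}},"lob":40,"mll":[{"bwy":94,"lp":35,"o":85,"uyd":88},{"ljw":74,"th":22},{"ft":29,"vh":92}]}
After op 3 (replace /a/1/o 75): {"a":[{"x":93,"xm":14},{"h":50,"o":75}],"bgf":{"hy":{"j":56,"jwa":5,"wte":46},"j":[51,35],"ni":{"xp":83,"zun":9},"vnz":{"hi":48,"tp":43}},"lob":40,"mll":[{"bwy":94,"lp":35,"o":85,"uyd":88},{"ljw":74,"th":22},{"ft":29,"vh":92}]}
After op 4 (remove /mll/1/th): {"a":[{"x":93,"xm":14},{"h":50,"o":75}],"bgf":{"hy":{"j":56,"jwa":5,"wte":46},"j":[51,35],"ni":{"xp":83,"zun":9},"vnz":{"hi":48,"tp":43}},"lob":40,"mll":[{"bwy":94,"lp":35,"o":85,"uyd":88},{"ljw":74},{"ft":29,"vh":92}]}
After op 5 (add /a/1/lgh 41): {"a":[{"x":93,"xm":14},{"h":50,"lgh":41,"o":75}],"bgf":{"hy":{"j":56,"jwa":5,"wte":46},"j":[51,35],"ni":{"xp":83,"zun":9},"vnz":{"hi":48,"tp":43}},"lob":40,"mll":[{"bwy":94,"lp":35,"o":85,"uyd":88},{"ljw":74},{"ft":29,"vh":92}]}
After op 6 (remove /a/1): {"a":[{"x":93,"xm":14}],"bgf":{"hy":{"j":56,"jwa":5,"wte":46},"j":[51,35],"ni":{"xp":83,"zun":9},"vnz":{"hi":48,"tp":43}},"lob":40,"mll":[{"bwy":94,"lp":35,"o":85,"uyd":88},{"ljw":74},{"ft":29,"vh":92}]}
After op 7 (remove /a/0/xm): {"a":[{"x":93}],"bgf":{"hy":{"j":56,"jwa":5,"wte":46},"j":[51,35],"ni":{"xp":83,"zun":9},"vnz":{"hi":48,"tp":43}},"lob":40,"mll":[{"bwy":94,"lp":35,"o":85,"uyd":88},{"ljw":74},{"ft":29,"vh":92}]}
After op 8 (add /bgf/j/2 63): {"a":[{"x":93}],"bgf":{"hy":{"j":56,"jwa":5,"wte":46},"j":[51,35,63],"ni":{"xp":83,"zun":9},"vnz":{"hi":48,"tp":43}},"lob":40,"mll":[{"bwy":94,"lp":35,"o":85,"uyd":88},{"ljw":74},{"ft":29,"vh":92}]}
After op 9 (add /a/0/aqd 0): {"a":[{"aqd":0,"x":93}],"bgf":{"hy":{"j":56,"jwa":5,"wte":46},"j":[51,35,63],"ni":{"xp":83,"zun":9},"vnz":{"hi":48,"tp":43}},"lob":40,"mll":[{"bwy":94,"lp":35,"o":85,"uyd":88},{"ljw":74},{"ft":29,"vh":92}]}
After op 10 (add /mll/2 92): {"a":[{"aqd":0,"x":93}],"bgf":{"hy":{"j":56,"jwa":5,"wte":46},"j":[51,35,63],"ni":{"xp":83,"zun":9},"vnz":{"hi":48,"tp":43}},"lob":40,"mll":[{"bwy":94,"lp":35,"o":85,"uyd":88},{"ljw":74},92,{"ft":29,"vh":92}]}
After op 11 (add /bgf/vnz/qq 70): {"a":[{"aqd":0,"x":93}],"bgf":{"hy":{"j":56,"jwa":5,"wte":46},"j":[51,35,63],"ni":{"xp":83,"zun":9},"vnz":{"hi":48,"qq":70,"tp":43}},"lob":40,"mll":[{"bwy":94,"lp":35,"o":85,"uyd":88},{"ljw":74},92,{"ft":29,"vh":92}]}
After op 12 (replace /mll/3 29): {"a":[{"aqd":0,"x":93}],"bgf":{"hy":{"j":56,"jwa":5,"wte":46},"j":[51,35,63],"ni":{"xp":83,"zun":9},"vnz":{"hi":48,"qq":70,"tp":43}},"lob":40,"mll":[{"bwy":94,"lp":35,"o":85,"uyd":88},{"ljw":74},92,29]}
After op 13 (replace /lob 73): {"a":[{"aqd":0,"x":93}],"bgf":{"hy":{"j":56,"jwa":5,"wte":46},"j":[51,35,63],"ni":{"xp":83,"zun":9},"vnz":{"hi":48,"qq":70,"tp":43}},"lob":73,"mll":[{"bwy":94,"lp":35,"o":85,"uyd":88},{"ljw":74},92,29]}
After op 14 (remove /bgf/j/0): {"a":[{"aqd":0,"x":93}],"bgf":{"hy":{"j":56,"jwa":5,"wte":46},"j":[35,63],"ni":{"xp":83,"zun":9},"vnz":{"hi":48,"qq":70,"tp":43}},"lob":73,"mll":[{"bwy":94,"lp":35,"o":85,"uyd":88},{"ljw":74},92,29]}
After op 15 (replace /bgf/ni/zun 73): {"a":[{"aqd":0,"x":93}],"bgf":{"hy":{"j":56,"jwa":5,"wte":46},"j":[35,63],"ni":{"xp":83,"zun":73},"vnz":{"hi":48,"qq":70,"tp":43}},"lob":73,"mll":[{"bwy":94,"lp":35,"o":85,"uyd":88},{"ljw":74},92,29]}
After op 16 (add /a/1 16): {"a":[{"aqd":0,"x":93},16],"bgf":{"hy":{"j":56,"jwa":5,"wte":46},"j":[35,63],"ni":{"xp":83,"zun":73},"vnz":{"hi":48,"qq":70,"tp":43}},"lob":73,"mll":[{"bwy":94,"lp":35,"o":85,"uyd":88},{"ljw":74},92,29]}
After op 17 (replace /bgf/vnz 87): {"a":[{"aqd":0,"x":93},16],"bgf":{"hy":{"j":56,"jwa":5,"wte":46},"j":[35,63],"ni":{"xp":83,"zun":73},"vnz":87},"lob":73,"mll":[{"bwy":94,"lp":35,"o":85,"uyd":88},{"ljw":74},92,29]}
After op 18 (add /bgf/hy/lb 46): {"a":[{"aqd":0,"x":93},16],"bgf":{"hy":{"j":56,"jwa":5,"lb":46,"wte":46},"j":[35,63],"ni":{"xp":83,"zun":73},"vnz":87},"lob":73,"mll":[{"bwy":94,"lp":35,"o":85,"uyd":88},{"ljw":74},92,29]}
After op 19 (replace /a/1 57): {"a":[{"aqd":0,"x":93},57],"bgf":{"hy":{"j":56,"jwa":5,"lb":46,"wte":46},"j":[35,63],"ni":{"xp":83,"zun":73},"vnz":87},"lob":73,"mll":[{"bwy":94,"lp":35,"o":85,"uyd":88},{"ljw":74},92,29]}
After op 20 (add /a/1 54): {"a":[{"aqd":0,"x":93},54,57],"bgf":{"hy":{"j":56,"jwa":5,"lb":46,"wte":46},"j":[35,63],"ni":{"xp":83,"zun":73},"vnz":87},"lob":73,"mll":[{"bwy":94,"lp":35,"o":85,"uyd":88},{"ljw":74},92,29]}
After op 21 (replace /lob 18): {"a":[{"aqd":0,"x":93},54,57],"bgf":{"hy":{"j":56,"jwa":5,"lb":46,"wte":46},"j":[35,63],"ni":{"xp":83,"zun":73},"vnz":87},"lob":18,"mll":[{"bwy":94,"lp":35,"o":85,"uyd":88},{"ljw":74},92,29]}
After op 22 (add /mll/3 45): {"a":[{"aqd":0,"x":93},54,57],"bgf":{"hy":{"j":56,"jwa":5,"lb":46,"wte":46},"j":[35,63],"ni":{"xp":83,"zun":73},"vnz":87},"lob":18,"mll":[{"bwy":94,"lp":35,"o":85,"uyd":88},{"ljw":74},92,45,29]}
After op 23 (replace /bgf/hy/jwa 84): {"a":[{"aqd":0,"x":93},54,57],"bgf":{"hy":{"j":56,"jwa":84,"lb":46,"wte":46},"j":[35,63],"ni":{"xp":83,"zun":73},"vnz":87},"lob":18,"mll":[{"bwy":94,"lp":35,"o":85,"uyd":88},{"ljw":74},92,45,29]}
After op 24 (add /a/1 91): {"a":[{"aqd":0,"x":93},91,54,57],"bgf":{"hy":{"j":56,"jwa":84,"lb":46,"wte":46},"j":[35,63],"ni":{"xp":83,"zun":73},"vnz":87},"lob":18,"mll":[{"bwy":94,"lp":35,"o":85,"uyd":88},{"ljw":74},92,45,29]}
Size at path /bgf/j: 2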